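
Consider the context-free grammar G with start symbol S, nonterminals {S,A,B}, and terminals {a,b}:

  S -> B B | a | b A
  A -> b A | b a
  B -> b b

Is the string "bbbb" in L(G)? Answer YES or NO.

CNF form of G:
  S -> B B | T0 A | a
  A -> T0 A | T0 T1
  B -> T0 T0
  T0 -> b
  T1 -> a

Fill CYK table bottom-up:
  [0..0]={T0}  "b"  orig:{}
  [1..1]={T0}  "b"  orig:{}
  [2..2]={T0}  "b"  orig:{}
  [3..3]={T0}  "b"  orig:{}
  [0..1]={B}  "bb"
  [1..2]={B}  "bb"
  [2..3]={B}  "bb"
  [0..2]=∅  "bbb"
  [1..3]=∅  "bbb"
  [0..3]={S}  "bbbb"

S ∈ T[0,3] ⇒ YES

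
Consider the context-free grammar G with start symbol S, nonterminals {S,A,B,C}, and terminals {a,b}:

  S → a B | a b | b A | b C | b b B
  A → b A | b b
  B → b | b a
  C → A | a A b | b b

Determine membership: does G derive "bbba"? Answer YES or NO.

Convert to CNF:
  S -> T0 A | T0 C | T0 X3 | T1 B | T1 T0
  A -> T0 A | T0 T0
  B -> T0 T1 | b
  C -> T0 A | T0 T0 | T1 X2
  T0 -> b
  T1 -> a
  X2 -> A T0
  X3 -> T0 B

Fill CYK table bottom-up:
  cell(0,0) b: {B,T0}  orig:{B}
  cell(1,1) b: {B,T0}  orig:{B}
  cell(2,2) b: {B,T0}  orig:{B}
  cell(3,3) a: {T1}  orig:{}
  cell(0,1) bb: {A,C,X3}  orig:{A,C}
  cell(1,2) bb: {A,C,X3}  orig:{A,C}
  cell(2,3) ba: {B}
  cell(0,2) bbb: {A,C,S,X2}  orig:{A,C,S}
  cell(1,3) bba: {X3}  orig:{}
  cell(0,3) bbba: {S}

S ∈ T[0,3] ⇒ YES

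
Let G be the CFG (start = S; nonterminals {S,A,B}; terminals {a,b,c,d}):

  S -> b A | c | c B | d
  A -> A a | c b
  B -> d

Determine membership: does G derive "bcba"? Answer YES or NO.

Convert to CNF:
  S -> T1 B | T2 A | c | d
  A -> A T0 | T1 T2
  B -> d
  T0 -> a
  T1 -> c
  T2 -> b

Fill CYK table bottom-up:
  cell(0,0) b: {T2}  orig:{}
  cell(1,1) c: {S,T1}  orig:{S}
  cell(2,2) b: {T2}  orig:{}
  cell(3,3) a: {T0}  orig:{}
  cell(0,1) bc: ∅
  cell(1,2) cb: {A}
  cell(2,3) ba: ∅
  cell(0,2) bcb: {S}
  cell(1,3) cba: {A}
  cell(0,3) bcba: {S}

S ∈ T[0,3] ⇒ YES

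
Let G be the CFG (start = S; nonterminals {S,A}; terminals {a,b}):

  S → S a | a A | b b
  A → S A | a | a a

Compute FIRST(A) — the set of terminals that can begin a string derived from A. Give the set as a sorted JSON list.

Compute FIRST by fixpoint:
round 1:
  A via A→a: +{a}
  S via S→a A: +{a}
  S via S→b b: +{b}
  FIRST[S]={a,b}  FIRST[A]={a}
round 2:
  A via A→S A: +{b}
  FIRST[S]={a,b}  FIRST[A]={a,b}
round 3: (no change)
  FIRST[S]={a,b}  FIRST[A]={a,b}

FIRST(A) = ["a", "b"]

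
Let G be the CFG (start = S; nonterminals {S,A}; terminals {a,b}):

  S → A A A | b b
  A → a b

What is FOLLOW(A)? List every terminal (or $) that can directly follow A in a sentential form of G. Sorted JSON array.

Compute FIRST by fixpoint:
[1]
  A via A→a b: +{a}
  S via S→A A A: +{a}
  S via S→b b: +{b}
  S: {a,b}  A: {a}
[2] — fixpoint
  S: {a,b}  A: {a}

FOLLOW iteration:
initialize: $ ∈ FOLLOW(S)
iter 1:
  S→A A A: FOLLOW(A) ⊇ FIRST(A) = {a}; new: +{a}
  S→A A A: FOLLOW(A) ⊇ FOLLOW(S) ⊇ {$}; new: +{$}
  FOLLOW[S]={$}  FOLLOW[A]={$,a}
iter 2: — fixpoint
  FOLLOW[S]={$}  FOLLOW[A]={$,a}

FOLLOW(A) = ["$", "a"]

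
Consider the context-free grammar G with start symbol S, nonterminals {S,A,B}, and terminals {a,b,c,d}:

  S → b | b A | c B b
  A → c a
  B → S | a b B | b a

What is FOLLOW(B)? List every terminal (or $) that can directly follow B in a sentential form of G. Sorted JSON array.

FIRST sets, iterate to fixpoint:
round 1:
  A via A→c a: +{c}
  B via B→a b B: +{a}
  B via B→b a: +{b}
  S via S→b: +{b}
  S via S→c B b: +{c}
  FIRST(S)={b,c}  FIRST(A)={c}  FIRST(B)={a,b}
round 2:
  B via B→S: +{c}
  FIRST(S)={b,c}  FIRST(A)={c}  FIRST(B)={a,b,c}
round 3: (no change)
  FIRST(S)={b,c}  FIRST(A)={c}  FIRST(B)={a,b,c}

FOLLOW iteration:
initialize: $ ∈ FOLLOW(S)
pass 1:
  S→b A: FOLLOW(A) ⊇ FOLLOW(S) ⊇ {$}; new: +{$}
  S→c B b: FOLLOW(B) ⊇ FIRST(b) = {b}; new: +{b}
  FOLLOW(S)={$}  FOLLOW(A)={$}  FOLLOW(B)={b}
pass 2:
  B→S: FOLLOW(S) ⊇ FOLLOW(B) ⊇ {b}; new: +{b}
  S→b A: FOLLOW(A) ⊇ FOLLOW(S) ⊇ {$,b}; new: +{b}
  FOLLOW(S)={$,b}  FOLLOW(A)={$,b}  FOLLOW(B)={b}
pass 3: — fixpoint
  FOLLOW(S)={$,b}  FOLLOW(A)={$,b}  FOLLOW(B)={b}

FOLLOW(B) = ["b"]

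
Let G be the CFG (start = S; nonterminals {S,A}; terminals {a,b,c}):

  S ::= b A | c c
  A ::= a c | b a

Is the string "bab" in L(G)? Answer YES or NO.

CNF form of G:
  S -> T1 T1 | T2 A
  A -> T0 T1 | T2 T0
  T0 -> a
  T1 -> c
  T2 -> b

CYK table (by increasing span):
  [0..0]={T2}  "b"  orig:{}
  [1..1]={T0}  "a"  orig:{}
  [2..2]={T2}  "b"  orig:{}
  [0..1]={A}  "ba"
  [1..2]=∅  "ab"
  [0..2]=∅  "bab"

S ∉ T[0,2] ⇒ NO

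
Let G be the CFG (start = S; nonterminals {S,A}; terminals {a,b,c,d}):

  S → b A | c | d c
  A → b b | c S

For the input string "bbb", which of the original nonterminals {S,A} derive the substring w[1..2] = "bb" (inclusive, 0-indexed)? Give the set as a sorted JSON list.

Convert to CNF:
  S -> T0 A | T2 T1 | c
  A -> T0 T0 | T1 S
  T0 -> b
  T1 -> c
  T2 -> d

CYK fill, restricted to cells inside w[1..2]:
  cell(1,1) b: {T0}  orig:{}
  cell(2,2) b: {T0}  orig:{}
  cell(1,2) bb: {A}

Original NTs in T[1,2] deriving "bb": ["A"]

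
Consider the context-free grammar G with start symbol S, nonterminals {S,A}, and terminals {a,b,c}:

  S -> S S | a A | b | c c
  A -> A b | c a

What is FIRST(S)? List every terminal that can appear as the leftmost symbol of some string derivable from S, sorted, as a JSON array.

Compute FIRST by fixpoint:
round 1:
  A via A→c a: +{c}
  S via S→a A: +{a}
  S via S→b: +{b}
  S via S→c c: +{c}
  FIRST(S)={a,b,c}  FIRST(A)={c}
round 2: (no change)
  FIRST(S)={a,b,c}  FIRST(A)={c}

FIRST(S) = ["a", "b", "c"]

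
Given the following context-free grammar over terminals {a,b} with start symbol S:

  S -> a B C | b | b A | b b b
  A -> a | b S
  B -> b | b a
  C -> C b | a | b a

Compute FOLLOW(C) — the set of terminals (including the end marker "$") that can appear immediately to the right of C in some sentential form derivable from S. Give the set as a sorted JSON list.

Compute FIRST by fixpoint:
round 1:
  A via A→a: +{a}
  A via A→b S: +{b}
  B via B→b: +{b}
  C via C→a: +{a}
  C via C→b a: +{b}
  S via S→a B C: +{a}
  S via S→b: +{b}
  FIRST[S]={a,b}  FIRST[A]={a,b}  FIRST[B]={b}  FIRST[C]={a,b}
round 2: (no change)
  FIRST[S]={a,b}  FIRST[A]={a,b}  FIRST[B]={b}  FIRST[C]={a,b}

Compute FOLLOW by fixpoint:
FOLLOW(S) := {$}
[1]
  C→C b: FOLLOW(C) ⊇ FIRST(b) = {b}; new: +{b}
  S→a B C: FOLLOW(B) ⊇ FIRST(C) = {a,b}; new: +{a,b}
  S→a B C: FOLLOW(C) ⊇ FOLLOW(S) ⊇ {$}; new: +{$}
  S→b A: FOLLOW(A) ⊇ FOLLOW(S) ⊇ {$}; new: +{$}
  FOLLOW[S]={$}  FOLLOW[A]={$}  FOLLOW[B]={a,b}  FOLLOW[C]={$,b}
[2] (stable)
  FOLLOW[S]={$}  FOLLOW[A]={$}  FOLLOW[B]={a,b}  FOLLOW[C]={$,b}

FOLLOW(C) = ["$", "b"]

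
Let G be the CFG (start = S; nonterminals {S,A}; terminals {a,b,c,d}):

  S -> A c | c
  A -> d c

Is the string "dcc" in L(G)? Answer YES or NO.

Convert to CNF:
  S -> A T1 | c
  A -> T0 T1
  T0 -> d
  T1 -> c

CYK table (by increasing span):
  T[0,0] 'd' = {T0}  orig:{}
  T[1,1] 'c' = {S,T1}  orig:{S}
  T[2,2] 'c' = {S,T1}  orig:{S}
  T[0,1] 'dc' = {A}
  T[1,2] 'cc' = ∅
  T[0,2] 'dcc' = {S}

S ∈ T[0,2] ⇒ YES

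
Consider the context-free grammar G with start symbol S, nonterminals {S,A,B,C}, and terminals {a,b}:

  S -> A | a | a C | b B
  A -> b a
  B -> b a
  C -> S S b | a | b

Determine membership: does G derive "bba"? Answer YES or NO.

Convert to CNF:
  S -> T0 B | T0 T1 | T1 C | a
  A -> T0 T1
  B -> T0 T1
  C -> S X2 | a | b
  T0 -> b
  T1 -> a
  X2 -> S T0

CYK table (by increasing span):
  T[0,0] 'b' = {C,T0}  orig:{C}
  T[1,1] 'b' = {C,T0}  orig:{C}
  T[2,2] 'a' = {C,S,T1}  orig:{C,S}
  T[0,1] 'bb' = ∅
  T[1,2] 'ba' = {A,B,S}
  T[0,2] 'bba' = {S}

S ∈ T[0,2] ⇒ YES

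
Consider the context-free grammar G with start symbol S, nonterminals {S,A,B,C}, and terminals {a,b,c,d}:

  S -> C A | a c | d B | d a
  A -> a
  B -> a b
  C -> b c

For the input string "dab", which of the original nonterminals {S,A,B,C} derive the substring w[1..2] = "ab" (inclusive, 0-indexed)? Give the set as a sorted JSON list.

Convert to CNF:
  S -> C A | T0 T2 | T3 B | T3 T0
  A -> a
  B -> T0 T1
  C -> T1 T2
  T0 -> a
  T1 -> b
  T2 -> c
  T3 -> d

CYK fill (cells [i..j] with 1 ≤ i ≤ j ≤ 2 only):
  [1..1]={A,T0}  "a"  orig:{A}
  [2..2]={T1}  "b"  orig:{}
  [1..2]={B}  "ab"

Original NTs in T[1,2] deriving "ab": ["B"]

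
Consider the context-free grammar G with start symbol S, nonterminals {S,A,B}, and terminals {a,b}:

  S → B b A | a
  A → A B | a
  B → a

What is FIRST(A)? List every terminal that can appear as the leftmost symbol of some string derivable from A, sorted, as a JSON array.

FIRST sets, iterate to fixpoint:
[1]
  A via A→a: +{a}
  B via B→a: +{a}
  S via S→B b A: +{a}
  S: {a}  A: {a}  B: {a}
[2] (no change)
  S: {a}  A: {a}  B: {a}

FIRST(A) = ["a"]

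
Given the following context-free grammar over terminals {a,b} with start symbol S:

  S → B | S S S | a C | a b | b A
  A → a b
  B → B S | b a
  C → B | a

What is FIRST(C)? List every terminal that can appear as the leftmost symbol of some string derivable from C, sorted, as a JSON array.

Compute FIRST by fixpoint:
round 1:
  A via A→a b: +{a}
  B via B→b a: +{b}
  C via C→B: +{b}
  C via C→a: +{a}
  S via S→B: +{b}
  S via S→a C: +{a}
  S: {a,b}  A: {a}  B: {b}  C: {a,b}
round 2: done
  S: {a,b}  A: {a}  B: {b}  C: {a,b}

FIRST(C) = ["a", "b"]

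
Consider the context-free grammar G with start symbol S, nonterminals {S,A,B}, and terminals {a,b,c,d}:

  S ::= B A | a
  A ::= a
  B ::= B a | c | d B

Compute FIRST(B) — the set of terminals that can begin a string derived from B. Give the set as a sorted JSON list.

Compute FIRST by fixpoint:
[1]
  A via A→a: +{a}
  B via B→c: +{c}
  B via B→d B: +{d}
  S via S→B A: +{c,d}
  S via S→a: +{a}
  FIRST(S)={a,c,d}  FIRST(A)={a}  FIRST(B)={c,d}
[2] done
  FIRST(S)={a,c,d}  FIRST(A)={a}  FIRST(B)={c,d}

FIRST(B) = ["c", "d"]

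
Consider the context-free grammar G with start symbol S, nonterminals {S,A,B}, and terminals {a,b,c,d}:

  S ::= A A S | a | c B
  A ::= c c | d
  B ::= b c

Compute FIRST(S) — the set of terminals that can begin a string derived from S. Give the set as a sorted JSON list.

Compute FIRST by fixpoint:
pass 1:
  A via A→c c: +{c}
  A via A→d: +{d}
  B via B→b c: +{b}
  S via S→A A S: +{c,d}
  S via S→a: +{a}
  FIRST(S)={a,c,d}  FIRST(A)={c,d}  FIRST(B)={b}
pass 2: — fixpoint
  FIRST(S)={a,c,d}  FIRST(A)={c,d}  FIRST(B)={b}

FIRST(S) = ["a", "c", "d"]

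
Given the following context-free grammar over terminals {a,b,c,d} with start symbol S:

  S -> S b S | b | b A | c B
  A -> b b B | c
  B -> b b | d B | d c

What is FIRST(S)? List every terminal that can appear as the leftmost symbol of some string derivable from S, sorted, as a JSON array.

FIRST sets, iterate to fixpoint:
iter 1:
  A via A→b b B: +{b}
  A via A→c: +{c}
  B via B→b b: +{b}
  B via B→d B: +{d}
  S via S→b: +{b}
  S via S→c B: +{c}
  S: {b,c}  A: {b,c}  B: {b,d}
iter 2: (no change)
  S: {b,c}  A: {b,c}  B: {b,d}

FIRST(S) = ["b", "c"]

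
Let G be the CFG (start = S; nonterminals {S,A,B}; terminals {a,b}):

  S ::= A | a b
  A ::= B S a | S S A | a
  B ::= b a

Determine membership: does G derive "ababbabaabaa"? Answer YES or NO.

Convert to CNF:
  S -> B X4 | S X5 | T0 T1 | a
  A -> B X2 | S X3 | a
  B -> T1 T0
  T0 -> a
  T1 -> b
  X2 -> S T0
  X3 -> S A
  X4 -> S T0
  X5 -> S A

CYK fill:
  cell(0,0) a: {A,S,T0}  orig:{A,S}
  cell(1,1) b: {T1}  orig:{}
  cell(2,2) a: {A,S,T0}  orig:{A,S}
  cell(3,3) b: {T1}  orig:{}
  cell(4,4) b: {T1}  orig:{}
  cell(5,5) a: {A,S,T0}  orig:{A,S}
  cell(6,6) b: {T1}  orig:{}
  cell(7,7) a: {A,S,T0}  orig:{A,S}
  cell(8,8) a: {A,S,T0}  orig:{A,S}
  cell(9,9) b: {T1}  orig:{}
  cell(10,10) a: {A,S,T0}  orig:{A,S}
  cell(11,11) a: {A,S,T0}  orig:{A,S}
  cell(0,1) ab: {S}
  cell(1,2) ba: {B}
  cell(2,3) ab: {S}
  cell(3,4) bb: ∅
  cell(4,5) ba: {B}
  cell(5,6) ab: {S}
  cell(6,7) ba: {B}
  cell(7,8) aa: {X2,X3,X4,X5}  orig:{}
  cell(8,9) ab: {S}
  cell(9,10) ba: {B}
  cell(10,11) aa: {X2,X3,X4,X5}  orig:{}
  cell(0,2) aba: {X2,X3,X4,X5}  orig:{}
  cell(1,3) bab: ∅
  cell(2,4) abb: ∅
  cell(3,5) bba: ∅
  cell(4,6) bab: ∅
  cell(5,7) aba: {X2,X3,X4,X5}  orig:{}
  cell(6,8) baa: ∅
  cell(7,9) aab: ∅
  cell(8,10) aba: {X2,X3,X4,X5}  orig:{}
  cell(9,11) baa: ∅
  cell(0,3) abab: ∅
  cell(1,4) babb: ∅
  cell(2,5) abba: ∅
  cell(3,6) bbab: ∅
  cell(4,7) baba: ∅
  cell(5,8) abaa: {A,S}
  cell(6,9) baab: ∅
  cell(7,10) aaba: {A,S}
  cell(8,11) abaa: {A,S}
  cell(0,4) ababb: ∅
  cell(1,5) babba: ∅
  cell(2,6) abbab: ∅
  cell(3,7) bbaba: ∅
  cell(4,8) babaa: ∅
  cell(5,9) abaab: ∅
  cell(6,10) baaba: {A,S}
  cell(7,11) aabaa: {X2,X3,X4,X5}  orig:{}
  cell(0,5) ababba: ∅
  cell(1,6) babbab: ∅
  cell(2,7) abbaba: ∅
  cell(3,8) bbabaa: ∅
  cell(4,9) babaab: ∅
  cell(5,10) abaaba: {X3,X5}  orig:{}
  cell(6,11) baabaa: {X2,X3,X4,X5}  orig:{}
  cell(0,6) ababbab: ∅
  cell(1,7) babbaba: ∅
  cell(2,8) abbabaa: ∅
  cell(3,9) bbabaab: ∅
  cell(4,10) babaaba: ∅
  cell(5,11) abaabaa: {A,S}
  cell(0,7) ababbaba: ∅
  cell(1,8) babbabaa: ∅
  cell(2,9) abbabaab: ∅
  cell(3,10) bbabaaba: ∅
  cell(4,11) babaabaa: {A,S}
  cell(0,8) ababbabaa: ∅
  cell(1,9) babbabaab: ∅
  cell(2,10) abbabaaba: ∅
  cell(3,11) bbabaabaa: ∅
  cell(0,9) ababbabaab: ∅
  cell(1,10) babbabaaba: ∅
  cell(2,11) abbabaabaa: {X3,X5}  orig:{}
  cell(0,10) ababbabaaba: ∅
  cell(1,11) babbabaabaa: ∅
  cell(0,11) ababbabaabaa: {A,S}

S ∈ T[0,11] ⇒ YES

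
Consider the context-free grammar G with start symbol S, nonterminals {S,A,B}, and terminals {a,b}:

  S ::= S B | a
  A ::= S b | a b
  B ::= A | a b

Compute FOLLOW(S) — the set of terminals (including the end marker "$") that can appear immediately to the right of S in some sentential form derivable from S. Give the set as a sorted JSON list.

Compute FIRST by fixpoint:
[1]
  A via A→a b: +{a}
  B via B→A: +{a}
  S via S→a: +{a}
  FIRST[S]={a}  FIRST[A]={a}  FIRST[B]={a}
[2] — fixpoint
  FIRST[S]={a}  FIRST[A]={a}  FIRST[B]={a}

FOLLOW iteration:
FOLLOW(S) := {$}
round 1:
  A→S b: FOLLOW(S) ⊇ FIRST(b) = {b}; new: +{b}
  S→S B: FOLLOW(S) ⊇ FIRST(B) = {a}; new: +{a}
  S→S B: FOLLOW(B) ⊇ FOLLOW(S) ⊇ {$,a,b}; new: +{$,a,b}
  FOLLOW(S)={$,a,b}  FOLLOW(A)={}  FOLLOW(B)={$,a,b}
round 2:
  B→A: FOLLOW(A) ⊇ FOLLOW(B) ⊇ {$,a,b}; new: +{$,a,b}
  FOLLOW(S)={$,a,b}  FOLLOW(A)={$,a,b}  FOLLOW(B)={$,a,b}
round 3: — fixpoint
  FOLLOW(S)={$,a,b}  FOLLOW(A)={$,a,b}  FOLLOW(B)={$,a,b}

FOLLOW(S) = ["$", "a", "b"]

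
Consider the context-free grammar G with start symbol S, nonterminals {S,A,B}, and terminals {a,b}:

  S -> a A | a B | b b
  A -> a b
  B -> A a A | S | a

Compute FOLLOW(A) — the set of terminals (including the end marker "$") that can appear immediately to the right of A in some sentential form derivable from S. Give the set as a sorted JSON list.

FIRST iteration:
round 1:
  A via A→a b: +{a}
  B via B→A a A: +{a}
  S via S→a A: +{a}
  S via S→b b: +{b}
  S: {a,b}  A: {a}  B: {a}
round 2:
  B via B→S: +{b}
  S: {a,b}  A: {a}  B: {a,b}
round 3: done
  S: {a,b}  A: {a}  B: {a,b}

FOLLOW iteration:
FOLLOW(S) := {$}
[1]
  B→A a A: FOLLOW(A) ⊇ FIRST(a) = {a}; new: +{a}
  S→a A: FOLLOW(A) ⊇ FOLLOW(S) ⊇ {$}; new: +{$}
  S→a B: FOLLOW(B) ⊇ FOLLOW(S) ⊇ {$}; new: +{$}
  S: {$}  A: {$,a}  B: {$}
[2] done
  S: {$}  A: {$,a}  B: {$}

FOLLOW(A) = ["$", "a"]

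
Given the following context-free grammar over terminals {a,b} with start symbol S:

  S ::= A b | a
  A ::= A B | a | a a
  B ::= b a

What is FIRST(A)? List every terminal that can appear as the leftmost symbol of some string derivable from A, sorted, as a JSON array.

Compute FIRST by fixpoint:
[1]
  A via A→a: +{a}
  B via B→b a: +{b}
  S via S→A b: +{a}
  FIRST[S]={a}  FIRST[A]={a}  FIRST[B]={b}
[2] (no change)
  FIRST[S]={a}  FIRST[A]={a}  FIRST[B]={b}

FIRST(A) = ["a"]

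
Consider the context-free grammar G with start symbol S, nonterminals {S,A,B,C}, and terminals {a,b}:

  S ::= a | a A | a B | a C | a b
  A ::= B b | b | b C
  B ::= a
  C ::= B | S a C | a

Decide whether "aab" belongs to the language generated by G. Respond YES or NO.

CNF form of G:
  S -> T1 A | T1 B | T1 C | T1 T0 | a
  A -> B T0 | T0 C | b
  B -> a
  C -> S X2 | a
  T0 -> b
  T1 -> a
  X2 -> T1 C

Fill CYK table bottom-up:
  cell(0,0) a: {B,C,S,T1}  orig:{B,C,S}
  cell(1,1) a: {B,C,S,T1}  orig:{B,C,S}
  cell(2,2) b: {A,T0}  orig:{A}
  cell(0,1) aa: {S,X2}  orig:{S}
  cell(1,2) ab: {A,S}
  cell(0,2) aab: {S}

S ∈ T[0,2] ⇒ YES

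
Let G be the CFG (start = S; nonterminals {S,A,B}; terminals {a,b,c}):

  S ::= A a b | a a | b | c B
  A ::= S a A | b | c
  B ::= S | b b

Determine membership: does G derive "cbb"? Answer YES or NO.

Convert to CNF:
  S -> A X5 | T0 T0 | T2 B | b
  A -> S X3 | b | c
  B -> A X4 | T0 T0 | T1 T1 | T2 B | b
  T0 -> a
  T1 -> b
  T2 -> c
  X3 -> T0 A
  X4 -> T0 T1
  X5 -> T0 T1

CYK table (by increasing span):
  T[0,0] 'c' = {A,T2}  orig:{A}
  T[1,1] 'b' = {A,B,S,T1}  orig:{A,B,S}
  T[2,2] 'b' = {A,B,S,T1}  orig:{A,B,S}
  T[0,1] 'cb' = {B,S}
  T[1,2] 'bb' = {B}
  T[0,2] 'cbb' = {B,S}

S ∈ T[0,2] ⇒ YES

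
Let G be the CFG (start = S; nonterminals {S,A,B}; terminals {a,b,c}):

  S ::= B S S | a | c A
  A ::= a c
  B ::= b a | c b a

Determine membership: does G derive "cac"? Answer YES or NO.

CNF form of G:
  S -> B X4 | T1 A | a
  A -> T0 T1
  B -> T1 X3 | T2 T0
  T0 -> a
  T1 -> c
  T2 -> b
  X3 -> T2 T0
  X4 -> S S

CYK fill:
  T[0,0] 'c' = {T1}  orig:{}
  T[1,1] 'a' = {S,T0}  orig:{S}
  T[2,2] 'c' = {T1}  orig:{}
  T[0,1] 'ca' = ∅
  T[1,2] 'ac' = {A}
  T[0,2] 'cac' = {S}

S ∈ T[0,2] ⇒ YES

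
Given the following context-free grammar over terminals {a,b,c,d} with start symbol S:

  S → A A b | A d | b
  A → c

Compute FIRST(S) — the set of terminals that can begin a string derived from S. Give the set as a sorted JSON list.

FIRST sets, iterate to fixpoint:
pass 1:
  A via A→c: +{c}
  S via S→A A b: +{c}
  S via S→b: +{b}
  S: {b,c}  A: {c}
pass 2: (stable)
  S: {b,c}  A: {c}

FIRST(S) = ["b", "c"]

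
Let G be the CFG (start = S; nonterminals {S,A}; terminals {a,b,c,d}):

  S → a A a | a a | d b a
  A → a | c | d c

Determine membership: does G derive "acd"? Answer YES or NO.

CNF form of G:
  S -> T0 X5 | T2 T2 | T2 X4
  A -> T0 T1 | a | c
  T0 -> d
  T1 -> c
  T2 -> a
  T3 -> b
  X4 -> A T2
  X5 -> T3 T2

CYK table (by increasing span):
  cell(0,0) a: {A,T2}  orig:{A}
  cell(1,1) c: {A,T1}  orig:{A}
  cell(2,2) d: {T0}  orig:{}
  cell(0,1) ac: ∅
  cell(1,2) cd: ∅
  cell(0,2) acd: ∅

S ∉ T[0,2] ⇒ NO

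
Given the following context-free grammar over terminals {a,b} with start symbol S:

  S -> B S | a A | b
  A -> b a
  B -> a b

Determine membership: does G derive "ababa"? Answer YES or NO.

CNF form of G:
  S -> B S | T1 A | b
  A -> T0 T1
  B -> T1 T0
  T0 -> b
  T1 -> a

CYK table (by increasing span):
  cell(0,0) a: {T1}  orig:{}
  cell(1,1) b: {S,T0}  orig:{S}
  cell(2,2) a: {T1}  orig:{}
  cell(3,3) b: {S,T0}  orig:{S}
  cell(4,4) a: {T1}  orig:{}
  cell(0,1) ab: {B}
  cell(1,2) ba: {A}
  cell(2,3) ab: {B}
  cell(3,4) ba: {A}
  cell(0,2) aba: {S}
  cell(1,3) bab: ∅
  cell(2,4) aba: {S}
  cell(0,3) abab: ∅
  cell(1,4) baba: ∅
  cell(0,4) ababa: {S}

S ∈ T[0,4] ⇒ YES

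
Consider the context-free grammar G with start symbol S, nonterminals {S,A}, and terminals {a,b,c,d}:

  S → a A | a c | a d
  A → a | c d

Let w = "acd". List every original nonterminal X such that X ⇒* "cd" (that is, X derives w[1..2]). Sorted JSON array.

CNF form of G:
  S -> T2 A | T2 T0 | T2 T1
  A -> T0 T1 | a
  T0 -> c
  T1 -> d
  T2 -> a

CYK table (by increasing span) (cells [i..j] with 1 ≤ i ≤ j ≤ 2 only):
  T[1,1] 'c' = {T0}  orig:{}
  T[2,2] 'd' = {T1}  orig:{}
  T[1,2] 'cd' = {A}

Original NTs in T[1,2] deriving "cd": ["A"]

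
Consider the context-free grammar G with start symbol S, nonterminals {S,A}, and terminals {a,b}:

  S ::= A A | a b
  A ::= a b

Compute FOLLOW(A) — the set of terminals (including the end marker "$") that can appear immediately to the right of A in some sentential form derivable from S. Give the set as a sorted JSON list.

FIRST iteration:
iter 1:
  A via A→a b: +{a}
  S via S→A A: +{a}
  FIRST[S]={a}  FIRST[A]={a}
iter 2: (stable)
  FIRST[S]={a}  FIRST[A]={a}

FOLLOW sets:
seed FOLLOW(S) with $
round 1:
  S→A A: FOLLOW(A) ⊇ FIRST(A) = {a}; new: +{a}
  S→A A: FOLLOW(A) ⊇ FOLLOW(S) ⊇ {$}; new: +{$}
  S: {$}  A: {$,a}
round 2: — fixpoint
  S: {$}  A: {$,a}

FOLLOW(A) = ["$", "a"]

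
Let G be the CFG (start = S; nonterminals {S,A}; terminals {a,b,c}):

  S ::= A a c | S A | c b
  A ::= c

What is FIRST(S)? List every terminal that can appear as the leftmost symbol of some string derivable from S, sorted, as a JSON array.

FIRST sets, iterate to fixpoint:
[1]
  A via A→c: +{c}
  S via S→A a c: +{c}
  S: {c}  A: {c}
[2] done
  S: {c}  A: {c}

FIRST(S) = ["c"]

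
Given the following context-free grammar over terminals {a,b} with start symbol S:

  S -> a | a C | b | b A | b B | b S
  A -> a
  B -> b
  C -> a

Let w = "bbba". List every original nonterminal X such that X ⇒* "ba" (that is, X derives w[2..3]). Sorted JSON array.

Convert to CNF:
  S -> T0 C | T1 A | T1 B | T1 S | a | b
  A -> a
  B -> b
  C -> a
  T0 -> a
  T1 -> b

CYK table (by increasing span) (cells [i..j] with 2 ≤ i ≤ j ≤ 3 only):
  [2..2]={B,S,T1}  "b"  orig:{B,S}
  [3..3]={A,C,S,T0}  "a"  orig:{A,C,S}
  [2..3]={S}  "ba"

Original NTs in T[2,3] deriving "ba": ["S"]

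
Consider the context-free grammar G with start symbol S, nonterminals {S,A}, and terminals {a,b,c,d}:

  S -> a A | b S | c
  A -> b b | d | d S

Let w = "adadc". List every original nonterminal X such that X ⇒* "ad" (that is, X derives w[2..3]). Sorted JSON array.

Convert to CNF:
  S -> T0 S | T2 A | c
  A -> T0 T0 | T1 S | d
  T0 -> b
  T1 -> d
  T2 -> a

CYK table (by increasing span) (cells [i..j] with 2 ≤ i ≤ j ≤ 3 only):
  T[2,2] 'a' = {T2}  orig:{}
  T[3,3] 'd' = {A,T1}  orig:{A}
  T[2,3] 'ad' = {S}

Original NTs in T[2,3] deriving "ad": ["S"]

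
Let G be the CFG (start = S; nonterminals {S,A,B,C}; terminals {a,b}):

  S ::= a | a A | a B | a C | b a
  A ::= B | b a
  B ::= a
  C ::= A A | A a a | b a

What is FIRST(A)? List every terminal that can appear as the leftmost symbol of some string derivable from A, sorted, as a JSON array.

FIRST iteration:
[1]
  A via A→b a: +{b}
  B via B→a: +{a}
  C via C→A A: +{b}
  S via S→a: +{a}
  S via S→b a: +{b}
  FIRST[S]={a,b}  FIRST[A]={b}  FIRST[B]={a}  FIRST[C]={b}
[2]
  A via A→B: +{a}
  C via C→A A: +{a}
  FIRST[S]={a,b}  FIRST[A]={a,b}  FIRST[B]={a}  FIRST[C]={a,b}
[3] (no change)
  FIRST[S]={a,b}  FIRST[A]={a,b}  FIRST[B]={a}  FIRST[C]={a,b}

FIRST(A) = ["a", "b"]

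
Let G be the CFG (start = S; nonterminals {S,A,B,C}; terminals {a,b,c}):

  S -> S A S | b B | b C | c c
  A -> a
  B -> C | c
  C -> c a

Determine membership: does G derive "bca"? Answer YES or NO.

CNF form of G:
  S -> S X3 | T0 T0 | T2 B | T2 C
  A -> a
  B -> T0 T1 | c
  C -> T0 T1
  T0 -> c
  T1 -> a
  T2 -> b
  X3 -> A S

CYK table (by increasing span):
  [0..0]={T2}  "b"  orig:{}
  [1..1]={B,T0}  "c"  orig:{B}
  [2..2]={A,T1}  "a"  orig:{A}
  [0..1]={S}  "bc"
  [1..2]={B,C}  "ca"
  [0..2]={S}  "bca"

S ∈ T[0,2] ⇒ YES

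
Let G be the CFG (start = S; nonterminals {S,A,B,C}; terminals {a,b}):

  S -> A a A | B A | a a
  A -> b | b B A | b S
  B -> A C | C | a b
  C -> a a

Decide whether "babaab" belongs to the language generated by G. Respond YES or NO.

CNF form of G:
  S -> A X3 | B A | T1 T1
  A -> T0 S | T0 X2 | b
  B -> A C | T1 T0 | T1 T1
  C -> T1 T1
  T0 -> b
  T1 -> a
  X2 -> B A
  X3 -> T1 A

Fill CYK table bottom-up:
  [0..0]={A,T0}  "b"  orig:{A}
  [1..1]={T1}  "a"  orig:{}
  [2..2]={A,T0}  "b"  orig:{A}
  [3..3]={T1}  "a"  orig:{}
  [4..4]={T1}  "a"  orig:{}
  [5..5]={A,T0}  "b"  orig:{A}
  [0..1]=∅  "ba"
  [1..2]={B,X3}  "ab"  orig:{B}
  [2..3]=∅  "ba"
  [3..4]={B,C,S}  "aa"
  [4..5]={B,X3}  "ab"  orig:{B}
  [0..2]={S}  "bab"
  [1..3]=∅  "aba"
  [2..4]={A,B}  "baa"
  [3..5]={S,X2}  "aab"  orig:{S}
  [0..3]=∅  "baba"
  [1..4]={X3}  "abaa"  orig:{}
  [2..5]={A,S,X2}  "baab"  orig:{A,S}
  [0..4]={S}  "babaa"
  [1..5]={X3}  "abaab"  orig:{}
  [0..5]={S}  "babaab"

S ∈ T[0,5] ⇒ YES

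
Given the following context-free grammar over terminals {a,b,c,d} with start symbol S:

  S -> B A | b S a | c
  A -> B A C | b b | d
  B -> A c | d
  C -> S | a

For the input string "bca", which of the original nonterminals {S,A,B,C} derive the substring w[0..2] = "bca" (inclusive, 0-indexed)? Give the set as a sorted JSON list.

Convert to CNF:
  S -> B A | T0 X5 | c
  A -> B X3 | T0 T0 | d
  B -> A T1 | d
  C -> B A | T0 X4 | a | c
  T0 -> b
  T1 -> c
  T2 -> a
  X3 -> A C
  X4 -> S T2
  X5 -> S T2

CYK table (by increasing span) — only the sub-triangle for w[0..2]:
  [0..0]={T0}  "b"  orig:{}
  [1..1]={C,S,T1}  "c"  orig:{C,S}
  [2..2]={C,T2}  "a"  orig:{C}
  [0..1]=∅  "bc"
  [1..2]={X4,X5}  "ca"  orig:{}
  [0..2]={C,S}  "bca"

Original NTs in T[0,2] deriving "bca": ["C", "S"]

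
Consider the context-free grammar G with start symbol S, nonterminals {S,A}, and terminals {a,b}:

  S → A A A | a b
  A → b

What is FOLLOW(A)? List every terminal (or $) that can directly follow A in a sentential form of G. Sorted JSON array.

FIRST sets, iterate to fixpoint:
pass 1:
  A via A→b: +{b}
  S via S→A A A: +{b}
  S via S→a b: +{a}
  S: {a,b}  A: {b}
pass 2: done
  S: {a,b}  A: {b}

Compute FOLLOW by fixpoint:
FOLLOW(S) := {$}
pass 1:
  S→A A A: FOLLOW(A) ⊇ FIRST(A) = {b}; new: +{b}
  S→A A A: FOLLOW(A) ⊇ FOLLOW(S) ⊇ {$}; new: +{$}
  FOLLOW[S]={$}  FOLLOW[A]={$,b}
pass 2: done
  FOLLOW[S]={$}  FOLLOW[A]={$,b}

FOLLOW(A) = ["$", "b"]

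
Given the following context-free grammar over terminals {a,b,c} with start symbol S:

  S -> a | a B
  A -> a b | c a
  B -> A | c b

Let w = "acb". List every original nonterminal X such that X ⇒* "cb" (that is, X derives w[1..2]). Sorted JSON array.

CNF form of G:
  S -> T0 B | a
  A -> T0 T1 | T2 T0
  B -> T0 T1 | T2 T0 | T2 T1
  T0 -> a
  T1 -> b
  T2 -> c

Fill CYK table bottom-up, restricted to cells inside w[1..2]:
  [1..1]={T2}  "c"  orig:{}
  [2..2]={T1}  "b"  orig:{}
  [1..2]={B}  "cb"

Original NTs in T[1,2] deriving "cb": ["B"]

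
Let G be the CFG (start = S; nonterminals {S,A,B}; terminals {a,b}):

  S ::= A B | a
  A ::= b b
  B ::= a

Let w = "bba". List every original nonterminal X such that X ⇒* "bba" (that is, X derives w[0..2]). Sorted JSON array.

Convert to CNF:
  S -> A B | a
  A -> T0 T0
  B -> a
  T0 -> b

CYK table (by increasing span) (cells [i..j] with 0 ≤ i ≤ j ≤ 2 only):
  cell(0,0) b: {T0}  orig:{}
  cell(1,1) b: {T0}  orig:{}
  cell(2,2) a: {B,S}
  cell(0,1) bb: {A}
  cell(1,2) ba: ∅
  cell(0,2) bba: {S}

Original NTs in T[0,2] deriving "bba": ["S"]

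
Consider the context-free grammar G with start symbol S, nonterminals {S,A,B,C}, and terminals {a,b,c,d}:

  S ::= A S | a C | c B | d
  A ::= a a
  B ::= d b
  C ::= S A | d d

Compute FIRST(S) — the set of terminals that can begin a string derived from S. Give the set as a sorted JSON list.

Compute FIRST by fixpoint:
iter 1:
  A via A→a a: +{a}
  B via B→d b: +{d}
  C via C→d d: +{d}
  S via S→A S: +{a}
  S via S→c B: +{c}
  S via S→d: +{d}
  FIRST[S]={a,c,d}  FIRST[A]={a}  FIRST[B]={d}  FIRST[C]={d}
iter 2:
  C via C→S A: +{a,c}
  FIRST[S]={a,c,d}  FIRST[A]={a}  FIRST[B]={d}  FIRST[C]={a,c,d}
iter 3: done
  FIRST[S]={a,c,d}  FIRST[A]={a}  FIRST[B]={d}  FIRST[C]={a,c,d}

FIRST(S) = ["a", "c", "d"]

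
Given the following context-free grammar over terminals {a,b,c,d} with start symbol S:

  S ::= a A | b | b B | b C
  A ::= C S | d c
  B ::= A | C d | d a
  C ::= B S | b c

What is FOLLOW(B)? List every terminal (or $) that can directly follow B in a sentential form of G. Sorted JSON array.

FIRST sets, iterate to fixpoint:
[1]
  A via A→d c: +{d}
  B via B→A: +{d}
  C via C→B S: +{d}
  C via C→b c: +{b}
  S via S→a A: +{a}
  S via S→b: +{b}
  S: {a,b}  A: {d}  B: {d}  C: {b,d}
[2]
  A via A→C S: +{b}
  B via B→A: +{b}
  S: {a,b}  A: {b,d}  B: {b,d}  C: {b,d}
[3] — fixpoint
  S: {a,b}  A: {b,d}  B: {b,d}  C: {b,d}

FOLLOW sets:
initialize: $ ∈ FOLLOW(S)
iter 1:
  A→C S: FOLLOW(C) ⊇ FIRST(S) = {a,b}; new: +{a,b}
  B→C d: FOLLOW(C) ⊇ FIRST(d) = {d}; new: +{d}
  C→B S: FOLLOW(B) ⊇ FIRST(S) = {a,b}; new: +{a,b}
  C→B S: FOLLOW(S) ⊇ FOLLOW(C) ⊇ {a,b,d}; new: +{a,b,d}
  S→a A: FOLLOW(A) ⊇ FOLLOW(S) ⊇ {$,a,b,d}; new: +{$,a,b,d}
  S→b B: FOLLOW(B) ⊇ FOLLOW(S) ⊇ {$,a,b,d}; new: +{$,d}
  S→b C: FOLLOW(C) ⊇ FOLLOW(S) ⊇ {$,a,b,d}; new: +{$}
  FOLLOW[S]={$,a,b,d}  FOLLOW[A]={$,a,b,d}  FOLLOW[B]={$,a,b,d}  FOLLOW[C]={$,a,b,d}
iter 2: — fixpoint
  FOLLOW[S]={$,a,b,d}  FOLLOW[A]={$,a,b,d}  FOLLOW[B]={$,a,b,d}  FOLLOW[C]={$,a,b,d}

FOLLOW(B) = ["$", "a", "b", "d"]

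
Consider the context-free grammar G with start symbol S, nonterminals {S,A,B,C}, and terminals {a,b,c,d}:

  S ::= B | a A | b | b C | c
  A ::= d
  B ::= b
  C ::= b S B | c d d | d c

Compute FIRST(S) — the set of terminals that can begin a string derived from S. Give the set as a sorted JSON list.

FIRST iteration:
iter 1:
  A via A→d: +{d}
  B via B→b: +{b}
  C via C→b S B: +{b}
  C via C→c d d: +{c}
  C via C→d c: +{d}
  S via S→B: +{b}
  S via S→a A: +{a}
  S via S→c: +{c}
  FIRST(S)={a,b,c}  FIRST(A)={d}  FIRST(B)={b}  FIRST(C)={b,c,d}
iter 2: — fixpoint
  FIRST(S)={a,b,c}  FIRST(A)={d}  FIRST(B)={b}  FIRST(C)={b,c,d}

FIRST(S) = ["a", "b", "c"]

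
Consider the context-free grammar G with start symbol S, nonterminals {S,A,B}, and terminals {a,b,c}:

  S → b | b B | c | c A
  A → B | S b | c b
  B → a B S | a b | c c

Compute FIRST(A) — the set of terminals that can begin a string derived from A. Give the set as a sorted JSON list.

Compute FIRST by fixpoint:
iter 1:
  A via A→c b: +{c}
  B via B→a B S: +{a}
  B via B→c c: +{c}
  S via S→b: +{b}
  S via S→c: +{c}
  FIRST(S)={b,c}  FIRST(A)={c}  FIRST(B)={a,c}
iter 2:
  A via A→B: +{a}
  A via A→S b: +{b}
  FIRST(S)={b,c}  FIRST(A)={a,b,c}  FIRST(B)={a,c}
iter 3: — fixpoint
  FIRST(S)={b,c}  FIRST(A)={a,b,c}  FIRST(B)={a,c}

FIRST(A) = ["a", "b", "c"]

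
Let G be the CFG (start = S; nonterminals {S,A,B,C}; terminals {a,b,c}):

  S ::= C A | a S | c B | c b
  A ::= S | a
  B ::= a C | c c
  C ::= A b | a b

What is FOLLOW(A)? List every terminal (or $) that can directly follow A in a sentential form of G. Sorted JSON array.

FIRST sets, iterate to fixpoint:
pass 1:
  A via A→a: +{a}
  B via B→a C: +{a}
  B via B→c c: +{c}
  C via C→A b: +{a}
  S via S→C A: +{a}
  S via S→c B: +{c}
  S: {a,c}  A: {a}  B: {a,c}  C: {a}
pass 2:
  A via A→S: +{c}
  C via C→A b: +{c}
  S: {a,c}  A: {a,c}  B: {a,c}  C: {a,c}
pass 3: — fixpoint
  S: {a,c}  A: {a,c}  B: {a,c}  C: {a,c}

FOLLOW sets:
FOLLOW(S) := {$}
round 1:
  C→A b: FOLLOW(A) ⊇ FIRST(b) = {b}; new: +{b}
  S→C A: FOLLOW(C) ⊇ FIRST(A) = {a,c}; new: +{a,c}
  S→C A: FOLLOW(A) ⊇ FOLLOW(S) ⊇ {$}; new: +{$}
  S→c B: FOLLOW(B) ⊇ FOLLOW(S) ⊇ {$}; new: +{$}
  S: {$}  A: {$,b}  B: {$}  C: {a,c}
round 2:
  A→S: FOLLOW(S) ⊇ FOLLOW(A) ⊇ {$,b}; new: +{b}
  B→a C: FOLLOW(C) ⊇ FOLLOW(B) ⊇ {$}; new: +{$}
  S→c B: FOLLOW(B) ⊇ FOLLOW(S) ⊇ {$,b}; new: +{b}
  S: {$,b}  A: {$,b}  B: {$,b}  C: {$,a,c}
round 3:
  B→a C: FOLLOW(C) ⊇ FOLLOW(B) ⊇ {$,b}; new: +{b}
  S: {$,b}  A: {$,b}  B: {$,b}  C: {$,a,b,c}
round 4: — fixpoint
  S: {$,b}  A: {$,b}  B: {$,b}  C: {$,a,b,c}

FOLLOW(A) = ["$", "b"]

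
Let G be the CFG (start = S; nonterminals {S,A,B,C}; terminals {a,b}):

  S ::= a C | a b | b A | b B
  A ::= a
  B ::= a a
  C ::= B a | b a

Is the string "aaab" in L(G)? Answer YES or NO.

CNF form of G:
  S -> T0 C | T0 T1 | T1 A | T1 B
  A -> a
  B -> T0 T0
  C -> B T0 | T1 T0
  T0 -> a
  T1 -> b

Fill CYK table bottom-up:
  cell(0,0) a: {A,T0}  orig:{A}
  cell(1,1) a: {A,T0}  orig:{A}
  cell(2,2) a: {A,T0}  orig:{A}
  cell(3,3) b: {T1}  orig:{}
  cell(0,1) aa: {B}
  cell(1,2) aa: {B}
  cell(2,3) ab: {S}
  cell(0,2) aaa: {C}
  cell(1,3) aab: ∅
  cell(0,3) aaab: ∅

S ∉ T[0,3] ⇒ NO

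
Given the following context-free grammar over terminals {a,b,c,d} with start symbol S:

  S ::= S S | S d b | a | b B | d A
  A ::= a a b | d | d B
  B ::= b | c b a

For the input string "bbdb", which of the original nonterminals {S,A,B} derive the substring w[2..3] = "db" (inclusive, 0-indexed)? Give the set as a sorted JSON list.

CNF form of G:
  S -> S S | S X6 | T1 B | T2 A | a
  A -> T0 X4 | T2 B | d
  B -> T3 X5 | b
  T0 -> a
  T1 -> b
  T2 -> d
  T3 -> c
  X4 -> T0 T1
  X5 -> T1 T0
  X6 -> T2 T1

CYK table (by increasing span) (cells [i..j] with 2 ≤ i ≤ j ≤ 3 only):
  [2..2]={A,T2}  "d"  orig:{A}
  [3..3]={B,T1}  "b"  orig:{B}
  [2..3]={A,X6}  "db"  orig:{A}

Original NTs in T[2,3] deriving "db": ["A"]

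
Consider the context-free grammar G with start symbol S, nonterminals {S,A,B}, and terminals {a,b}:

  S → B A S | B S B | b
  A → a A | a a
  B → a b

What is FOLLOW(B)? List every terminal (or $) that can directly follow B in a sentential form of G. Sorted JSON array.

FIRST sets, iterate to fixpoint:
iter 1:
  A via A→a A: +{a}
  B via B→a b: +{a}
  S via S→B A S: +{a}
  S via S→b: +{b}
  FIRST(S)={a,b}  FIRST(A)={a}  FIRST(B)={a}
iter 2: done
  FIRST(S)={a,b}  FIRST(A)={a}  FIRST(B)={a}

FOLLOW iteration:
seed FOLLOW(S) with $
iter 1:
  S→B A S: FOLLOW(B) ⊇ FIRST(A) = {a}; new: +{a}
  S→B A S: FOLLOW(A) ⊇ FIRST(S) = {a,b}; new: +{a,b}
  S→B S B: FOLLOW(B) ⊇ FIRST(S) = {a,b}; new: +{b}
  S→B S B: FOLLOW(S) ⊇ FIRST(B) = {a}; new: +{a}
  S→B S B: FOLLOW(B) ⊇ FOLLOW(S) ⊇ {$,a}; new: +{$}
  FOLLOW[S]={$,a}  FOLLOW[A]={a,b}  FOLLOW[B]={$,a,b}
iter 2: (stable)
  FOLLOW[S]={$,a}  FOLLOW[A]={a,b}  FOLLOW[B]={$,a,b}

FOLLOW(B) = ["$", "a", "b"]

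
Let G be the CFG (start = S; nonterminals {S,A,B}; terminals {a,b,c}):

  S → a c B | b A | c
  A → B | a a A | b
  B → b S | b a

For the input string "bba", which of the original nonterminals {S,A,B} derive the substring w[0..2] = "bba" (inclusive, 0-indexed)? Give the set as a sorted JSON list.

CNF form of G:
  S -> T0 X4 | T1 A | c
  A -> T0 X3 | T1 S | T1 T0 | b
  B -> T1 S | T1 T0
  T0 -> a
  T1 -> b
  T2 -> c
  X3 -> T0 A
  X4 -> T2 B

Fill CYK table bottom-up, restricted to cells inside w[0..2]:
  [0..0]={A,T1}  "b"  orig:{A}
  [1..1]={A,T1}  "b"  orig:{A}
  [2..2]={T0}  "a"  orig:{}
  [0..1]={S}  "bb"
  [1..2]={A,B}  "ba"
  [0..2]={S}  "bba"

Original NTs in T[0,2] deriving "bba": ["S"]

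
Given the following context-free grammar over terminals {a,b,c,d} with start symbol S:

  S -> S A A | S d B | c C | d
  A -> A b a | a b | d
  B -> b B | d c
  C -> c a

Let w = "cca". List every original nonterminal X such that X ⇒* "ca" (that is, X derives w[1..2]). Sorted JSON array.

Convert to CNF:
  S -> S X5 | S X6 | T3 C | d
  A -> A X4 | T1 T0 | d
  B -> T0 B | T2 T3
  C -> T3 T1
  T0 -> b
  T1 -> a
  T2 -> d
  T3 -> c
  X4 -> T0 T1
  X5 -> A A
  X6 -> T2 B

Fill CYK table bottom-up, restricted to cells inside w[1..2]:
  cell(1,1) c: {T3}  orig:{}
  cell(2,2) a: {T1}  orig:{}
  cell(1,2) ca: {C}

Original NTs in T[1,2] deriving "ca": ["C"]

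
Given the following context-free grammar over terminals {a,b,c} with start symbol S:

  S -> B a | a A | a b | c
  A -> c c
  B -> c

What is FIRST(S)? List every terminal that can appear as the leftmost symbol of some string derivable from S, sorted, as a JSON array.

FIRST sets, iterate to fixpoint:
pass 1:
  A via A→c c: +{c}
  B via B→c: +{c}
  S via S→B a: +{c}
  S via S→a A: +{a}
  FIRST(S)={a,c}  FIRST(A)={c}  FIRST(B)={c}
pass 2: — fixpoint
  FIRST(S)={a,c}  FIRST(A)={c}  FIRST(B)={c}

FIRST(S) = ["a", "c"]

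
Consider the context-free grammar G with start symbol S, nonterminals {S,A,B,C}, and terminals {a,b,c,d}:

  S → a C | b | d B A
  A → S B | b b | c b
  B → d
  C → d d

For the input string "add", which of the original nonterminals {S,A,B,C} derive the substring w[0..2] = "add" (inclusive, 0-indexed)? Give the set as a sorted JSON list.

Convert to CNF:
  S -> T2 X4 | T3 C | b
  A -> S B | T0 T0 | T1 T0
  B -> d
  C -> T2 T2
  T0 -> b
  T1 -> c
  T2 -> d
  T3 -> a
  X4 -> B A

CYK fill (cells [i..j] with 0 ≤ i ≤ j ≤ 2 only):
  cell(0,0) a: {T3}  orig:{}
  cell(1,1) d: {B,T2}  orig:{B}
  cell(2,2) d: {B,T2}  orig:{B}
  cell(0,1) ad: ∅
  cell(1,2) dd: {C}
  cell(0,2) add: {S}

Original NTs in T[0,2] deriving "add": ["S"]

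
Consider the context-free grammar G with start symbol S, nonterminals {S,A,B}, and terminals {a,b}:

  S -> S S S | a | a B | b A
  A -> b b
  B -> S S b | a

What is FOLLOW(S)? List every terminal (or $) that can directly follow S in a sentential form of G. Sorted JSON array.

FIRST sets, iterate to fixpoint:
iter 1:
  A via A→b b: +{b}
  B via B→a: +{a}
  S via S→a: +{a}
  S via S→b A: +{b}
  FIRST(S)={a,b}  FIRST(A)={b}  FIRST(B)={a}
iter 2:
  B via B→S S b: +{b}
  FIRST(S)={a,b}  FIRST(A)={b}  FIRST(B)={a,b}
iter 3: (no change)
  FIRST(S)={a,b}  FIRST(A)={b}  FIRST(B)={a,b}

FOLLOW iteration:
seed FOLLOW(S) with $
[1]
  B→S S b: FOLLOW(S) ⊇ FIRST(S) = {a,b}; new: +{a,b}
  S→a B: FOLLOW(B) ⊇ FOLLOW(S) ⊇ {$,a,b}; new: +{$,a,b}
  S→b A: FOLLOW(A) ⊇ FOLLOW(S) ⊇ {$,a,b}; new: +{$,a,b}
  FOLLOW(S)={$,a,b}  FOLLOW(A)={$,a,b}  FOLLOW(B)={$,a,b}
[2] done
  FOLLOW(S)={$,a,b}  FOLLOW(A)={$,a,b}  FOLLOW(B)={$,a,b}

FOLLOW(S) = ["$", "a", "b"]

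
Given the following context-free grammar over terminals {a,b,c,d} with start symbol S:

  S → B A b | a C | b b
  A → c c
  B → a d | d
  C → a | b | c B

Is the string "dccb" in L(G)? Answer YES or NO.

CNF form of G:
  S -> B X4 | T1 C | T3 T3
  A -> T0 T0
  B -> T1 T2 | d
  C -> T0 B | a | b
  T0 -> c
  T1 -> a
  T2 -> d
  T3 -> b
  X4 -> A T3

CYK table (by increasing span):
  [0..0]={B,T2}  "d"  orig:{B}
  [1..1]={T0}  "c"  orig:{}
  [2..2]={T0}  "c"  orig:{}
  [3..3]={C,T3}  "b"  orig:{C}
  [0..1]=∅  "dc"
  [1..2]={A}  "cc"
  [2..3]=∅  "cb"
  [0..2]=∅  "dcc"
  [1..3]={X4}  "ccb"  orig:{}
  [0..3]={S}  "dccb"

S ∈ T[0,3] ⇒ YES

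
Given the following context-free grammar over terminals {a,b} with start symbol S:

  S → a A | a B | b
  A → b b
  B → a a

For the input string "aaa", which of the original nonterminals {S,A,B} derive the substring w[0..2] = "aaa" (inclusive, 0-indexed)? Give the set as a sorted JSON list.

CNF form of G:
  S -> T1 A | T1 B | b
  A -> T0 T0
  B -> T1 T1
  T0 -> b
  T1 -> a

Fill CYK table bottom-up — only the sub-triangle for w[0..2]:
  cell(0,0) a: {T1}  orig:{}
  cell(1,1) a: {T1}  orig:{}
  cell(2,2) a: {T1}  orig:{}
  cell(0,1) aa: {B}
  cell(1,2) aa: {B}
  cell(0,2) aaa: {S}

Original NTs in T[0,2] deriving "aaa": ["S"]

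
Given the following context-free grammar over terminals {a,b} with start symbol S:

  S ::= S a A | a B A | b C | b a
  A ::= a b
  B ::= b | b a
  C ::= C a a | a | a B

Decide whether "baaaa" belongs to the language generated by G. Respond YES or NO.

CNF form of G:
  S -> S X3 | T0 X4 | T1 C | T1 T0
  A -> T0 T1
  B -> T1 T0 | b
  C -> C X2 | T0 B | a
  T0 -> a
  T1 -> b
  X2 -> T0 T0
  X3 -> T0 A
  X4 -> B A

Fill CYK table bottom-up:
  T[0,0] 'b' = {B,T1}  orig:{B}
  T[1,1] 'a' = {C,T0}  orig:{C}
  T[2,2] 'a' = {C,T0}  orig:{C}
  T[3,3] 'a' = {C,T0}  orig:{C}
  T[4,4] 'a' = {C,T0}  orig:{C}
  T[0,1] 'ba' = {B,S}
  T[1,2] 'aa' = {X2}  orig:{}
  T[2,3] 'aa' = {X2}  orig:{}
  T[3,4] 'aa' = {X2}  orig:{}
  T[0,2] 'baa' = ∅
  T[1,3] 'aaa' = {C}
  T[2,4] 'aaa' = {C}
  T[0,3] 'baaa' = {S}
  T[1,4] 'aaaa' = ∅
  T[0,4] 'baaaa' = ∅

S ∉ T[0,4] ⇒ NO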